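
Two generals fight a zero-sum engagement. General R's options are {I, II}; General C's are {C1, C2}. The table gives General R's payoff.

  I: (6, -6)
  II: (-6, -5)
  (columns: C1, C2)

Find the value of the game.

Row minima: I → -6, II → -6; maximin = -6.
Column maxima: C1 → 6, C2 → -5; minimax = -5.
-6 ≠ -5, so there is no saddle point; optimal play is mixed.
Let General R play I with probability p. Expected payoff against C1: 6p + (-6)(1−p) = 12p − 6; against C2: (-6)p + (-5)(1−p) = −p − 5.
Setting these equal: 12p − 6 = −p − 5 ⇒ 13p = 1 ⇒ p = 1/13, and the value is (12)·(1/13) − 6 = -66/13.
For General C: with q = P(C1), equating I's and II's payoffs gives 12q − 6 = −q − 5 ⇒ q = 1/13.

-66/13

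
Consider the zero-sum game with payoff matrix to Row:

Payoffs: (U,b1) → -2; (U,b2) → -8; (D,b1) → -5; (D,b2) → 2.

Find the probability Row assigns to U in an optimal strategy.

7/13

Row minima: U → -8, D → -5; maximin = -5.
Column maxima: b1 → -2, b2 → 2; minimax = -2.
-5 ≠ -2, so there is no saddle point; optimal play is mixed.
Let Row play U with probability p. Expected payoff against b1: (-2)p + (-5)(1−p) = 3p − 5; against b2: (-8)p + 2(1−p) = −10p + 2.
Setting these equal: 3p − 5 = −10p + 2 ⇒ 13p = 7 ⇒ p = 7/13, and the value is (3)·(7/13) − 5 = -44/13.
For Column: with q = P(b1), equating U's and D's payoffs gives 6q − 8 = −7q + 2 ⇒ q = 10/13.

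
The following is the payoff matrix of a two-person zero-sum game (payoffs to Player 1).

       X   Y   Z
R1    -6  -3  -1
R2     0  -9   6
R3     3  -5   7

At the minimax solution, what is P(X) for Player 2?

2/11

Row minima: R1 → -6, R2 → -9, R3 → -5; maximin = -5.
Column maxima: X → 3, Y → -3, Z → 7; minimax = -3.
-5 ≠ -3, so there is no saddle point; optimal play is mixed.
R2 is strictly dominated by R3, so Player 1 never plays it.
Z is strictly dominated by X (it gives Player 1 strictly more in every row), so Player 2 never plays it.
On the remaining 2×2 (R1, R3 vs X, Y):
Let Player 1 play R1 with probability p. Expected payoff against X: (-6)p + 3(1−p) = −9p + 3; against Y: (-3)p + (-5)(1−p) = 2p − 5.
Setting these equal: −9p + 3 = 2p − 5 ⇒ −11p = -8 ⇒ p = 8/11, and the value is (-9)·(8/11) + 3 = -39/11.
For Player 2: with q = P(X), equating R1's and R3's payoffs gives −3q − 3 = 8q − 5 ⇒ q = 2/11.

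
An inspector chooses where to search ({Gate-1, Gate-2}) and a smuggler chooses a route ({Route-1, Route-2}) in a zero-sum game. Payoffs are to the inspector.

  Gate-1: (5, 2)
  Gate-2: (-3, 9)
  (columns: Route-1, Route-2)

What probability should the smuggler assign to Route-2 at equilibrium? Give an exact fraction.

8/15

Row minima: Gate-1 → 2, Gate-2 → -3; maximin = 2.
Column maxima: Route-1 → 5, Route-2 → 9; minimax = 5.
2 ≠ 5, so there is no saddle point; optimal play is mixed.
Let the inspector play Gate-1 with probability p. Expected payoff against Route-1: 5p + (-3)(1−p) = 8p − 3; against Route-2: 2p + 9(1−p) = −7p + 9.
Setting these equal: 8p − 3 = −7p + 9 ⇒ 15p = 12 ⇒ p = 4/5, and the value is (8)·(4/5) − 3 = 17/5.
For the smuggler: with q = P(Route-1), equating Gate-1's and Gate-2's payoffs gives 3q + 2 = −12q + 9 ⇒ q = 7/15.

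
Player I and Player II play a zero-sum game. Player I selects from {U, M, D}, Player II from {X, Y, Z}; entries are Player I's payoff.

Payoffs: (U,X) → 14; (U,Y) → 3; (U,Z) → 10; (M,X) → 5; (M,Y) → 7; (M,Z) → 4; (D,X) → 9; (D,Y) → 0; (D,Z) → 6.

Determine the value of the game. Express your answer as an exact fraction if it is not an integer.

Row minima: U → 3, M → 4, D → 0; maximin = 4.
Column maxima: X → 14, Y → 7, Z → 10; minimax = 7.
4 ≠ 7, so there is no saddle point; optimal play is mixed.
D is strictly dominated by U, so Player I never plays it.
X is strictly dominated by Z (it gives Player I strictly more in every row), so Player II never plays it.
On the remaining 2×2 (U, M vs Y, Z):
Let Player I play U with probability p. Expected payoff against Y: 3p + 7(1−p) = −4p + 7; against Z: 10p + 4(1−p) = 6p + 4.
Setting these equal: −4p + 7 = 6p + 4 ⇒ −10p = -3 ⇒ p = 3/10, and the value is (-4)·(3/10) + 7 = 29/5.
For Player II: with q = P(Y), equating U's and M's payoffs gives −7q + 10 = 3q + 4 ⇒ q = 3/5.

29/5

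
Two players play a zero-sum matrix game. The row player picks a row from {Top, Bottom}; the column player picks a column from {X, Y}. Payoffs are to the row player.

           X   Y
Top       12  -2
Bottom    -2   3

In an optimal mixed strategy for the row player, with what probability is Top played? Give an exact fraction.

Row minima: Top → -2, Bottom → -2; maximin = -2.
Column maxima: X → 12, Y → 3; minimax = 3.
-2 ≠ 3, so there is no saddle point; optimal play is mixed.
Let the row player play Top with probability p. Expected payoff against X: 12p + (-2)(1−p) = 14p − 2; against Y: (-2)p + 3(1−p) = −5p + 3.
Setting these equal: 14p − 2 = −5p + 3 ⇒ 19p = 5 ⇒ p = 5/19, and the value is (14)·(5/19) − 2 = 32/19.
For the column player: with q = P(X), equating Top's and Bottom's payoffs gives 14q − 2 = −5q + 3 ⇒ q = 5/19.

5/19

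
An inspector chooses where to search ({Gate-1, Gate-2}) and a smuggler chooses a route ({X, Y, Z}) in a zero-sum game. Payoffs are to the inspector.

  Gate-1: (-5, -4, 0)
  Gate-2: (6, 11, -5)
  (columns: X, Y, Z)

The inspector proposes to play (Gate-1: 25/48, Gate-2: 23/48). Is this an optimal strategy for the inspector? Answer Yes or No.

No

Against X this mix gives (25/48)·(-5) + (23/48)·6 = 13/48.
Against Y this mix gives (25/48)·(-4) + (23/48)·11 = 51/16.
Against Z this mix gives (25/48)·0 + (23/48)·(-5) = -115/48.
The smuggler will play Z, holding the inspector to -115/48. Shifting weight toward the row that does better against Z would raise this floor (the equalizing mix achieves -25/16 against both Z and X), so the proposed strategy is not optimal.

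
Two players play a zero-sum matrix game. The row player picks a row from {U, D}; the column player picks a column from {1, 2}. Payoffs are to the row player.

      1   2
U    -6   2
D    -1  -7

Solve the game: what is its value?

Row minima: U → -6, D → -7; maximin = -6.
Column maxima: 1 → -1, 2 → 2; minimax = -1.
-6 ≠ -1, so there is no saddle point; optimal play is mixed.
Let the row player play U with probability p. Expected payoff against 1: (-6)p + (-1)(1−p) = −5p − 1; against 2: 2p + (-7)(1−p) = 9p − 7.
Setting these equal: −5p − 1 = 9p − 7 ⇒ −14p = -6 ⇒ p = 3/7, and the value is (-5)·(3/7) − 1 = -22/7.
For the column player: with q = P(1), equating U's and D's payoffs gives −8q + 2 = 6q − 7 ⇒ q = 9/14.

-22/7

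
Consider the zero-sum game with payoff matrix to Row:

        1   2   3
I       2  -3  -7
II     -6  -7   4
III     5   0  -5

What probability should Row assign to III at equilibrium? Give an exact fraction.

11/16

Row minima: I → -7, II → -7, III → -5; maximin = -5.
Column maxima: 1 → 5, 2 → 0, 3 → 4; minimax = 0.
-5 ≠ 0, so there is no saddle point; optimal play is mixed.
I is strictly dominated by III, so Row never plays it.
1 is strictly dominated by 2 (it gives Row strictly more in every row), so Column never plays it.
On the remaining 2×2 (II, III vs 2, 3):
Let Row play II with probability p. Expected payoff against 2: (-7)p + 0(1−p) = −7p; against 3: 4p + (-5)(1−p) = 9p − 5.
Setting these equal: −7p = 9p − 5 ⇒ −16p = -5 ⇒ p = 5/16, and the value is (-7)·(5/16) = -35/16.
For Column: with q = P(2), equating II's and III's payoffs gives −11q + 4 = 5q − 5 ⇒ q = 9/16.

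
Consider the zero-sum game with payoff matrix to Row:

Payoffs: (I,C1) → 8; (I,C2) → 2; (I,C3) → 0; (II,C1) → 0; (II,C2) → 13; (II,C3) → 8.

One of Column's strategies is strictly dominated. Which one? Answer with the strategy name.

C3 holds Row's payoff strictly below C2 in every row: 0 < 2, 8 < 13.
So C2 is strictly dominated for Column.

C2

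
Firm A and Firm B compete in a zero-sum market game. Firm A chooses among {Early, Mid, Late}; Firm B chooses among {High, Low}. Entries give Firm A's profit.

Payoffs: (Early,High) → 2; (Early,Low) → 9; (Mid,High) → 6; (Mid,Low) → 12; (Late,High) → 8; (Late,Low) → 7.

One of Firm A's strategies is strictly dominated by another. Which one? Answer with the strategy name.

Mid gives a strictly higher payoff than Early against every column: 6 > 2, 12 > 9.
So Early is strictly dominated and Firm A never plays it.

Early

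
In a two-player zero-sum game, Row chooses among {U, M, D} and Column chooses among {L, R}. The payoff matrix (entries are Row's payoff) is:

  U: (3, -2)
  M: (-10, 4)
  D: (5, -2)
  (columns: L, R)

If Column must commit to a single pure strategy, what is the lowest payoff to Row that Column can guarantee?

Column maxima: L → 5, R → 4.
The smallest of these is 4.

4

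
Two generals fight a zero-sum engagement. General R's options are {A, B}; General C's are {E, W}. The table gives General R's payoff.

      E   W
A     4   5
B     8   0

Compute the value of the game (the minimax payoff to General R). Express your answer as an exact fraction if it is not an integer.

Row minima: A → 4, B → 0; maximin = 4.
Column maxima: E → 8, W → 5; minimax = 5.
4 ≠ 5, so there is no saddle point; optimal play is mixed.
Let General R play A with probability p. Expected payoff against E: 4p + 8(1−p) = −4p + 8; against W: 5p + 0(1−p) = 5p.
Setting these equal: −4p + 8 = 5p ⇒ −9p = -8 ⇒ p = 8/9, and the value is (-4)·(8/9) + 8 = 40/9.
For General C: with q = P(E), equating A's and B's payoffs gives −q + 5 = 8q ⇒ q = 5/9.

40/9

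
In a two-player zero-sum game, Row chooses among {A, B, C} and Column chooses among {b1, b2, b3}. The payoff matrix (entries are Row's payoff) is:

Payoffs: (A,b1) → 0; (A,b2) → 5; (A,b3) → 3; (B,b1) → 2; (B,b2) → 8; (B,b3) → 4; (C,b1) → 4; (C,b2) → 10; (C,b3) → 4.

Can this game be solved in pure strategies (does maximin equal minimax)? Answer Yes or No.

Yes

Row minima: A → 0, B → 2, C → 4; maximin = 4.
Column maxima: b1 → 4, b2 → 10, b3 → 4; minimax = 4.
maximin = minimax = 4, so a saddle point exists.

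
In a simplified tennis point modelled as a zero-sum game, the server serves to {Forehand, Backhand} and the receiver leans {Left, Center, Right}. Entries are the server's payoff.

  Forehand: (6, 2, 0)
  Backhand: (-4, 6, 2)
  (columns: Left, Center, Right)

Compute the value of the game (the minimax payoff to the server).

Row minima: Forehand → 0, Backhand → -4; maximin = 0.
Column maxima: Left → 6, Center → 6, Right → 2; minimax = 2.
0 ≠ 2, so there is no saddle point; optimal play is mixed.
Center is strictly dominated by Right (it gives the server strictly more in every row), so the receiver never plays it.
On the remaining 2×2 (Forehand, Backhand vs Left, Right):
Let the server play Forehand with probability p. Expected payoff against Left: 6p + (-4)(1−p) = 10p − 4; against Right: 0p + 2(1−p) = −2p + 2.
Setting these equal: 10p − 4 = −2p + 2 ⇒ 12p = 6 ⇒ p = 1/2, and the value is (10)·(1/2) − 4 = 1.
For the receiver: with q = P(Left), equating Forehand's and Backhand's payoffs gives 6q = −6q + 2 ⇒ q = 1/6.

1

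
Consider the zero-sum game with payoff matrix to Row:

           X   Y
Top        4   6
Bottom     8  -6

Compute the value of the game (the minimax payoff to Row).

Row minima: Top → 4, Bottom → -6; maximin = 4.
Column maxima: X → 8, Y → 6; minimax = 6.
4 ≠ 6, so there is no saddle point; optimal play is mixed.
Let Row play Top with probability p. Expected payoff against X: 4p + 8(1−p) = −4p + 8; against Y: 6p + (-6)(1−p) = 12p − 6.
Setting these equal: −4p + 8 = 12p − 6 ⇒ −16p = -14 ⇒ p = 7/8, and the value is (-4)·(7/8) + 8 = 9/2.
For Column: with q = P(X), equating Top's and Bottom's payoffs gives −2q + 6 = 14q − 6 ⇒ q = 3/4.

9/2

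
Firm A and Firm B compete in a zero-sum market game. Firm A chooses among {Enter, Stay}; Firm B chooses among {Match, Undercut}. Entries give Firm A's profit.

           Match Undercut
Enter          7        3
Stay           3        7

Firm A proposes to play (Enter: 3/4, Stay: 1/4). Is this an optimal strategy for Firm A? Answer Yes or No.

Against Match this mix gives (3/4)·7 + (1/4)·3 = 6.
Against Undercut this mix gives (3/4)·3 + (1/4)·7 = 4.
Firm B will play Undercut, holding Firm A to 4. Shifting weight toward the row that does better against Undercut would raise this floor (the equalizing mix achieves 5 against both Undercut and Match), so the proposed strategy is not optimal.

No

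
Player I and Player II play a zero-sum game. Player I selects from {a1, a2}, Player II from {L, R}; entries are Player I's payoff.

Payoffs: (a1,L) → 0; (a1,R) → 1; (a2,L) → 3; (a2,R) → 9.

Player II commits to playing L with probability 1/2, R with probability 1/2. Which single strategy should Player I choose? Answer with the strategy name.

a2

Expected payoff of a1: (1/2)·0 + (1/2)·1 = 1/2.
Expected payoff of a2: (1/2)·3 + (1/2)·9 = 6.
The largest is 6, so Player I's best response is a2.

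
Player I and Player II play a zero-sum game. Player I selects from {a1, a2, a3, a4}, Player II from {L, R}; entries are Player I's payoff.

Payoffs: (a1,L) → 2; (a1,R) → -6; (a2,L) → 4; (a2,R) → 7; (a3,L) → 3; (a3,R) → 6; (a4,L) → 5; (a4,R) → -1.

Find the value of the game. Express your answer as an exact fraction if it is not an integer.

13/3

Row minima: a1 → -6, a2 → 4, a3 → 3, a4 → -1; maximin = 4.
Column maxima: L → 5, R → 7; minimax = 5.
4 ≠ 5, so there is no saddle point; optimal play is mixed.
a1 is strictly dominated by a2, so Player I never plays it.
a3 is strictly dominated by a2, so Player I never plays it.
On the remaining 2×2 (a2, a4 vs L, R):
Let Player I play a2 with probability p. Expected payoff against L: 4p + 5(1−p) = −p + 5; against R: 7p + (-1)(1−p) = 8p − 1.
Setting these equal: −p + 5 = 8p − 1 ⇒ −9p = -6 ⇒ p = 2/3, and the value is (-1)·(2/3) + 5 = 13/3.
For Player II: with q = P(L), equating a2's and a4's payoffs gives −3q + 7 = 6q − 1 ⇒ q = 8/9.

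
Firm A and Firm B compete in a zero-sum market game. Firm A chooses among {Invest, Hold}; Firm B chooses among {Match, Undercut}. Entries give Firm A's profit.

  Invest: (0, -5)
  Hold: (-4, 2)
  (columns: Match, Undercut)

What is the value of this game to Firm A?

-20/11

Row minima: Invest → -5, Hold → -4; maximin = -4.
Column maxima: Match → 0, Undercut → 2; minimax = 0.
-4 ≠ 0, so there is no saddle point; optimal play is mixed.
Let Firm A play Invest with probability p. Expected payoff against Match: 0p + (-4)(1−p) = 4p − 4; against Undercut: (-5)p + 2(1−p) = −7p + 2.
Setting these equal: 4p − 4 = −7p + 2 ⇒ 11p = 6 ⇒ p = 6/11, and the value is (4)·(6/11) − 4 = -20/11.
For Firm B: with q = P(Match), equating Invest's and Hold's payoffs gives 5q − 5 = −6q + 2 ⇒ q = 7/11.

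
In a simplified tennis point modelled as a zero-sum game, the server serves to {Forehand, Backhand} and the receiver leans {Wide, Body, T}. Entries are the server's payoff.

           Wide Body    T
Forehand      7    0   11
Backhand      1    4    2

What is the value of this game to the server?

14/5

Row minima: Forehand → 0, Backhand → 1; maximin = 1.
Column maxima: Wide → 7, Body → 4, T → 11; minimax = 4.
1 ≠ 4, so there is no saddle point; optimal play is mixed.
T is strictly dominated by Wide (it gives the server strictly more in every row), so the receiver never plays it.
On the remaining 2×2 (Forehand, Backhand vs Wide, Body):
Let the server play Forehand with probability p. Expected payoff against Wide: 7p + 1(1−p) = 6p + 1; against Body: 0p + 4(1−p) = −4p + 4.
Setting these equal: 6p + 1 = −4p + 4 ⇒ 10p = 3 ⇒ p = 3/10, and the value is (6)·(3/10) + 1 = 14/5.
For the receiver: with q = P(Wide), equating Forehand's and Backhand's payoffs gives 7q = −3q + 4 ⇒ q = 2/5.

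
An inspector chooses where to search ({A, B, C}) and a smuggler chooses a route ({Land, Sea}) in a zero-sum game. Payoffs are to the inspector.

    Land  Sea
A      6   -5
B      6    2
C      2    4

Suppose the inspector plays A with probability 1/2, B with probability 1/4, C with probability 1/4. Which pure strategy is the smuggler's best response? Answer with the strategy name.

Sea

If the smuggler plays Land, the inspector's expected payoff is (1/2)·6 + (1/4)·6 + (1/4)·2 = 5.
If the smuggler plays Sea, the inspector's expected payoff is (1/2)·(-5) + (1/4)·2 + (1/4)·4 = -1.
The smuggler minimizes the inspector's payoff; the smallest is -1, so the best response is Sea.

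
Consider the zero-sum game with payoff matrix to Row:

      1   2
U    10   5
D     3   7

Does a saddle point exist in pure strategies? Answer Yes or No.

Row minima: U → 5, D → 3; maximin = 5.
Column maxima: 1 → 10, 2 → 7; minimax = 7.
5 ≠ 7, so no pure-strategy equilibrium exists.

No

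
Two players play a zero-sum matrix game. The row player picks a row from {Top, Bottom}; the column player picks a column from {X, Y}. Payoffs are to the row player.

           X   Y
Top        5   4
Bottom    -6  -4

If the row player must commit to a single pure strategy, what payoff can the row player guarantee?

Row minima: Top → 4, Bottom → -6.
The best of these is 4.

4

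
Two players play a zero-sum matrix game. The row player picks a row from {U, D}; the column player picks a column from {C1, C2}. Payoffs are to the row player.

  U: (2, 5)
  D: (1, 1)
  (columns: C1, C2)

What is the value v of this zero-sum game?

Row minima: U → 2, D → 1; maximin = 2.
Column maxima: C1 → 2, C2 → 5; minimax = 2.
Since maximin = minimax = 2, there is a saddle point and the value is 2.

2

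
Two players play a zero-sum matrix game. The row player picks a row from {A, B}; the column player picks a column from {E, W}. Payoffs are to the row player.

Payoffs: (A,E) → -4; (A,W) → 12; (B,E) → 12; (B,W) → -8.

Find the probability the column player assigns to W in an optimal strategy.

4/9

Row minima: A → -4, B → -8; maximin = -4.
Column maxima: E → 12, W → 12; minimax = 12.
-4 ≠ 12, so there is no saddle point; optimal play is mixed.
Let the row player play A with probability p. Expected payoff against E: (-4)p + 12(1−p) = −16p + 12; against W: 12p + (-8)(1−p) = 20p − 8.
Setting these equal: −16p + 12 = 20p − 8 ⇒ −36p = -20 ⇒ p = 5/9, and the value is (-16)·(5/9) + 12 = 28/9.
For the column player: with q = P(E), equating A's and B's payoffs gives −16q + 12 = 20q − 8 ⇒ q = 5/9.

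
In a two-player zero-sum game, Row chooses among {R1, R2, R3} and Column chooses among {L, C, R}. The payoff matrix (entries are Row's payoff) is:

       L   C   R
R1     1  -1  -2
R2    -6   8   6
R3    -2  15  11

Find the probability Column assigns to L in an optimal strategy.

Row minima: R1 → -2, R2 → -6, R3 → -2; maximin = -2.
Column maxima: L → 1, C → 15, R → 11; minimax = 1.
-2 ≠ 1, so there is no saddle point; optimal play is mixed.
R2 is strictly dominated by R3, so Row never plays it.
C is strictly dominated by R (it gives Row strictly more in every row), so Column never plays it.
On the remaining 2×2 (R1, R3 vs L, R):
Let Row play R1 with probability p. Expected payoff against L: 1p + (-2)(1−p) = 3p − 2; against R: (-2)p + 11(1−p) = −13p + 11.
Setting these equal: 3p − 2 = −13p + 11 ⇒ 16p = 13 ⇒ p = 13/16, and the value is (3)·(13/16) − 2 = 7/16.
For Column: with q = P(L), equating R1's and R3's payoffs gives 3q − 2 = −13q + 11 ⇒ q = 13/16.

13/16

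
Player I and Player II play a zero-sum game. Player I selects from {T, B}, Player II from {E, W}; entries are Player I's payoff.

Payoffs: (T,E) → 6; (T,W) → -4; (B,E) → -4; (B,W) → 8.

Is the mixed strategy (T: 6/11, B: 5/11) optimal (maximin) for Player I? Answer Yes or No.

Against E this mix gives (6/11)·6 + (5/11)·(-4) = 16/11.
Against W this mix gives (6/11)·(-4) + (5/11)·8 = 16/11.
All of Player II's active replies (E, W) yield 16/11, and no column does worse for Player I. The mix makes Player II indifferent and guarantees 16/11, so it is optimal.

Yes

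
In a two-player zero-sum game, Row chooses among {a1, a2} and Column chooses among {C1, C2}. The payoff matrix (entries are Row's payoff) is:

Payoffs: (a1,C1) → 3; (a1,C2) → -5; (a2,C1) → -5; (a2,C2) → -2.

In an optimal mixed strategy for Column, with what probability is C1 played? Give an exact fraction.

Row minima: a1 → -5, a2 → -5; maximin = -5.
Column maxima: C1 → 3, C2 → -2; minimax = -2.
-5 ≠ -2, so there is no saddle point; optimal play is mixed.
Let Row play a1 with probability p. Expected payoff against C1: 3p + (-5)(1−p) = 8p − 5; against C2: (-5)p + (-2)(1−p) = −3p − 2.
Setting these equal: 8p − 5 = −3p − 2 ⇒ 11p = 3 ⇒ p = 3/11, and the value is (8)·(3/11) − 5 = -31/11.
For Column: with q = P(C1), equating a1's and a2's payoffs gives 8q − 5 = −3q − 2 ⇒ q = 3/11.

3/11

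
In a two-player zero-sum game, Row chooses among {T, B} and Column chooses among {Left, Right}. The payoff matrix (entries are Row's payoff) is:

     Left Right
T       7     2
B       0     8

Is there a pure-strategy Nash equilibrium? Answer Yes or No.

Row minima: T → 2, B → 0; maximin = 2.
Column maxima: Left → 7, Right → 8; minimax = 7.
2 ≠ 7, so no pure-strategy equilibrium exists.

No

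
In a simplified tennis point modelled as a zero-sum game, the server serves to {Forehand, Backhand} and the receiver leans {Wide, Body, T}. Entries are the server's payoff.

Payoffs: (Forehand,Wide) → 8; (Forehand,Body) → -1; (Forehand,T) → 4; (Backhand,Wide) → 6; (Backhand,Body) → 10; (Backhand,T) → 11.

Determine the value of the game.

Row minima: Forehand → -1, Backhand → 6; maximin = 6.
Column maxima: Wide → 8, Body → 10, T → 11; minimax = 8.
6 ≠ 8, so there is no saddle point; optimal play is mixed.
T is strictly dominated by Body (it gives the server strictly more in every row), so the receiver never plays it.
On the remaining 2×2 (Forehand, Backhand vs Wide, Body):
Let the server play Forehand with probability p. Expected payoff against Wide: 8p + 6(1−p) = 2p + 6; against Body: (-1)p + 10(1−p) = −11p + 10.
Setting these equal: 2p + 6 = −11p + 10 ⇒ 13p = 4 ⇒ p = 4/13, and the value is (2)·(4/13) + 6 = 86/13.
For the receiver: with q = P(Wide), equating Forehand's and Backhand's payoffs gives 9q − 1 = −4q + 10 ⇒ q = 11/13.

86/13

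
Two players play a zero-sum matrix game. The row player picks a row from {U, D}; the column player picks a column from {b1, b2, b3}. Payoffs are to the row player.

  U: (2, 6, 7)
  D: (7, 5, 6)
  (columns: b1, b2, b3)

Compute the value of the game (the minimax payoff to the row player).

16/3

Row minima: U → 2, D → 5; maximin = 5.
Column maxima: b1 → 7, b2 → 6, b3 → 7; minimax = 6.
5 ≠ 6, so there is no saddle point; optimal play is mixed.
b3 is strictly dominated by b2 (it gives the row player strictly more in every row), so the column player never plays it.
On the remaining 2×2 (U, D vs b1, b2):
Let the row player play U with probability p. Expected payoff against b1: 2p + 7(1−p) = −5p + 7; against b2: 6p + 5(1−p) = p + 5.
Setting these equal: −5p + 7 = p + 5 ⇒ −6p = -2 ⇒ p = 1/3, and the value is (-5)·(1/3) + 7 = 16/3.
For the column player: with q = P(b1), equating U's and D's payoffs gives −4q + 6 = 2q + 5 ⇒ q = 1/6.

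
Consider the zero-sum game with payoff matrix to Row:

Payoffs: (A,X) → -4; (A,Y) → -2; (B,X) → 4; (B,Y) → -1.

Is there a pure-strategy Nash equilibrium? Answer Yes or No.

Row minima: A → -4, B → -1; maximin = -1.
Column maxima: X → 4, Y → -1; minimax = -1.
maximin = minimax = -1, so a saddle point exists.

Yes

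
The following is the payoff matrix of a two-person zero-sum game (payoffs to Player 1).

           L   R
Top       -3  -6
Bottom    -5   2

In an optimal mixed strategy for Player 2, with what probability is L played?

Row minima: Top → -6, Bottom → -5; maximin = -5.
Column maxima: L → -3, R → 2; minimax = -3.
-5 ≠ -3, so there is no saddle point; optimal play is mixed.
Let Player 1 play Top with probability p. Expected payoff against L: (-3)p + (-5)(1−p) = 2p − 5; against R: (-6)p + 2(1−p) = −8p + 2.
Setting these equal: 2p − 5 = −8p + 2 ⇒ 10p = 7 ⇒ p = 7/10, and the value is (2)·(7/10) − 5 = -18/5.
For Player 2: with q = P(L), equating Top's and Bottom's payoffs gives 3q − 6 = −7q + 2 ⇒ q = 4/5.

4/5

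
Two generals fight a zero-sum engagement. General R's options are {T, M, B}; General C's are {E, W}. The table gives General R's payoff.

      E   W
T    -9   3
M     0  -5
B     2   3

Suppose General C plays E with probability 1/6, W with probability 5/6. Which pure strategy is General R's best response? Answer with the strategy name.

B

Expected payoff of T: (1/6)·(-9) + (5/6)·3 = 1.
Expected payoff of M: (1/6)·0 + (5/6)·(-5) = -25/6.
Expected payoff of B: (1/6)·2 + (5/6)·3 = 17/6.
The largest is 17/6, so General R's best response is B.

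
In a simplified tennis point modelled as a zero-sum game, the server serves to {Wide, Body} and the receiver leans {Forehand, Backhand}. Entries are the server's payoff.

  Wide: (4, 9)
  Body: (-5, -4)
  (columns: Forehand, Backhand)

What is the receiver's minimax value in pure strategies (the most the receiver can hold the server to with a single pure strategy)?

4

Column maxima: Forehand → 4, Backhand → 9.
The smallest of these is 4.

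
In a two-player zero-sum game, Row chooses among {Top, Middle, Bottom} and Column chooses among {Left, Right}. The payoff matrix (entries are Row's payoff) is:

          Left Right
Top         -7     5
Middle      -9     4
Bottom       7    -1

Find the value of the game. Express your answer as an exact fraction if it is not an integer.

7/5

Row minima: Top → -7, Middle → -9, Bottom → -1; maximin = -1.
Column maxima: Left → 7, Right → 5; minimax = 5.
-1 ≠ 5, so there is no saddle point; optimal play is mixed.
Middle is strictly dominated by Top, so Row never plays it.
On the remaining 2×2 (Top, Bottom vs Left, Right):
Let Row play Top with probability p. Expected payoff against Left: (-7)p + 7(1−p) = −14p + 7; against Right: 5p + (-1)(1−p) = 6p − 1.
Setting these equal: −14p + 7 = 6p − 1 ⇒ −20p = -8 ⇒ p = 2/5, and the value is (-14)·(2/5) + 7 = 7/5.
For Column: with q = P(Left), equating Top's and Bottom's payoffs gives −12q + 5 = 8q − 1 ⇒ q = 3/10.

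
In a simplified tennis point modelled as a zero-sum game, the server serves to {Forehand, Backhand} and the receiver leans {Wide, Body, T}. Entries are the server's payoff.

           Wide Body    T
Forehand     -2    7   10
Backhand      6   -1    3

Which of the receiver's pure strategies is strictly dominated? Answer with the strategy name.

T

Body holds the server's payoff strictly below T in every row: 7 < 10, -1 < 3.
So T is strictly dominated for the receiver.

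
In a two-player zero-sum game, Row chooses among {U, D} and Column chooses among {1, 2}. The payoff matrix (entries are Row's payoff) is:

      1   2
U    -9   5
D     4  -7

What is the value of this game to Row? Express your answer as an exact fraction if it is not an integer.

-43/25

Row minima: U → -9, D → -7; maximin = -7.
Column maxima: 1 → 4, 2 → 5; minimax = 4.
-7 ≠ 4, so there is no saddle point; optimal play is mixed.
Let Row play U with probability p. Expected payoff against 1: (-9)p + 4(1−p) = −13p + 4; against 2: 5p + (-7)(1−p) = 12p − 7.
Setting these equal: −13p + 4 = 12p − 7 ⇒ −25p = -11 ⇒ p = 11/25, and the value is (-13)·(11/25) + 4 = -43/25.
For Column: with q = P(1), equating U's and D's payoffs gives −14q + 5 = 11q − 7 ⇒ q = 12/25.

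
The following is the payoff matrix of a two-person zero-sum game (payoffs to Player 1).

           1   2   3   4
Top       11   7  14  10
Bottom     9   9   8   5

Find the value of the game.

55/7

Row minima: Top → 7, Bottom → 5; maximin = 7.
Column maxima: 1 → 11, 2 → 9, 3 → 14, 4 → 10; minimax = 9.
7 ≠ 9, so there is no saddle point; optimal play is mixed.
1 is strictly dominated by 4 (it gives Player 1 strictly more in every row), so Player 2 never plays it.
3 is strictly dominated by 4 (it gives Player 1 strictly more in every row), so Player 2 never plays it.
On the remaining 2×2 (Top, Bottom vs 2, 4):
Let Player 1 play Top with probability p. Expected payoff against 2: 7p + 9(1−p) = −2p + 9; against 4: 10p + 5(1−p) = 5p + 5.
Setting these equal: −2p + 9 = 5p + 5 ⇒ −7p = -4 ⇒ p = 4/7, and the value is (-2)·(4/7) + 9 = 55/7.
For Player 2: with q = P(2), equating Top's and Bottom's payoffs gives −3q + 10 = 4q + 5 ⇒ q = 5/7.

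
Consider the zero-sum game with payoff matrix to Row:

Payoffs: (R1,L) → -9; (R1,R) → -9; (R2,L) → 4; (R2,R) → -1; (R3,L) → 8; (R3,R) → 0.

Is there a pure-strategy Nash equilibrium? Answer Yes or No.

Row minima: R1 → -9, R2 → -1, R3 → 0; maximin = 0.
Column maxima: L → 8, R → 0; minimax = 0.
maximin = minimax = 0, so a saddle point exists.

Yes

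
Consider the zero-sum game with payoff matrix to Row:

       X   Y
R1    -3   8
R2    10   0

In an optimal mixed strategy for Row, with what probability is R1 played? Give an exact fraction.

Row minima: R1 → -3, R2 → 0; maximin = 0.
Column maxima: X → 10, Y → 8; minimax = 8.
0 ≠ 8, so there is no saddle point; optimal play is mixed.
Let Row play R1 with probability p. Expected payoff against X: (-3)p + 10(1−p) = −13p + 10; against Y: 8p + 0(1−p) = 8p.
Setting these equal: −13p + 10 = 8p ⇒ −21p = -10 ⇒ p = 10/21, and the value is (-13)·(10/21) + 10 = 80/21.
For Column: with q = P(X), equating R1's and R2's payoffs gives −11q + 8 = 10q ⇒ q = 8/21.

10/21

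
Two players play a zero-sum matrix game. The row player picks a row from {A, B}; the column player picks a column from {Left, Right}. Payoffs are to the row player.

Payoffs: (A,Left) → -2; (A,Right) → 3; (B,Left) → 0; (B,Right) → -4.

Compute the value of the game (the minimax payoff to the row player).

Row minima: A → -2, B → -4; maximin = -2.
Column maxima: Left → 0, Right → 3; minimax = 0.
-2 ≠ 0, so there is no saddle point; optimal play is mixed.
Let the row player play A with probability p. Expected payoff against Left: (-2)p + 0(1−p) = −2p; against Right: 3p + (-4)(1−p) = 7p − 4.
Setting these equal: −2p = 7p − 4 ⇒ −9p = -4 ⇒ p = 4/9, and the value is (-2)·(4/9) = -8/9.
For the column player: with q = P(Left), equating A's and B's payoffs gives −5q + 3 = 4q − 4 ⇒ q = 7/9.

-8/9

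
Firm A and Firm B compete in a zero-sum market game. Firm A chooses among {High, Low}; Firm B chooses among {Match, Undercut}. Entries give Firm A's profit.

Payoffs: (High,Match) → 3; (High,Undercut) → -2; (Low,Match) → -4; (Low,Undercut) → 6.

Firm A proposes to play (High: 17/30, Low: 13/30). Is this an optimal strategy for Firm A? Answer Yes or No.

No

Against Match this mix gives (17/30)·3 + (13/30)·(-4) = -1/30.
Against Undercut this mix gives (17/30)·(-2) + (13/30)·6 = 22/15.
Firm B will play Match, holding Firm A to -1/30. Shifting weight toward the row that does better against Match would raise this floor (the equalizing mix achieves 2/3 against both Match and Undercut), so the proposed strategy is not optimal.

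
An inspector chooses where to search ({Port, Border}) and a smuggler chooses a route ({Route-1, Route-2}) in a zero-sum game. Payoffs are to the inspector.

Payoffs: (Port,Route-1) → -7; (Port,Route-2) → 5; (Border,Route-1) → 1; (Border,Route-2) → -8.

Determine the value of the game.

-17/7

Row minima: Port → -7, Border → -8; maximin = -7.
Column maxima: Route-1 → 1, Route-2 → 5; minimax = 1.
-7 ≠ 1, so there is no saddle point; optimal play is mixed.
Let the inspector play Port with probability p. Expected payoff against Route-1: (-7)p + 1(1−p) = −8p + 1; against Route-2: 5p + (-8)(1−p) = 13p − 8.
Setting these equal: −8p + 1 = 13p − 8 ⇒ −21p = -9 ⇒ p = 3/7, and the value is (-8)·(3/7) + 1 = -17/7.
For the smuggler: with q = P(Route-1), equating Port's and Border's payoffs gives −12q + 5 = 9q − 8 ⇒ q = 13/21.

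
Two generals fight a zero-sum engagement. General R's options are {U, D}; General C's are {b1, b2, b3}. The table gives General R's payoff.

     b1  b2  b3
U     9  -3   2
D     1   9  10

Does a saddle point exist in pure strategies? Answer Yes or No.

Row minima: U → -3, D → 1; maximin = 1.
Column maxima: b1 → 9, b2 → 9, b3 → 10; minimax = 9.
1 ≠ 9, so no pure-strategy equilibrium exists.

No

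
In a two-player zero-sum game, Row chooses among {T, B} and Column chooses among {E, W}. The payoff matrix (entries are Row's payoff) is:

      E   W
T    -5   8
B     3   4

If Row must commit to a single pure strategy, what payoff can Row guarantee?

Row minima: T → -5, B → 3.
The best of these is 3.

3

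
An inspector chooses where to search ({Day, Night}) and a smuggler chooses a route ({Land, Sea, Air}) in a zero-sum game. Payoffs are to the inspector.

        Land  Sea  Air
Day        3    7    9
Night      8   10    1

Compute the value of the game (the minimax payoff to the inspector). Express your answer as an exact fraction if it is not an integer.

Row minima: Day → 3, Night → 1; maximin = 3.
Column maxima: Land → 8, Sea → 10, Air → 9; minimax = 8.
3 ≠ 8, so there is no saddle point; optimal play is mixed.
Sea is strictly dominated by Land (it gives the inspector strictly more in every row), so the smuggler never plays it.
On the remaining 2×2 (Day, Night vs Land, Air):
Let the inspector play Day with probability p. Expected payoff against Land: 3p + 8(1−p) = −5p + 8; against Air: 9p + 1(1−p) = 8p + 1.
Setting these equal: −5p + 8 = 8p + 1 ⇒ −13p = -7 ⇒ p = 7/13, and the value is (-5)·(7/13) + 8 = 69/13.
For the smuggler: with q = P(Land), equating Day's and Night's payoffs gives −6q + 9 = 7q + 1 ⇒ q = 8/13.

69/13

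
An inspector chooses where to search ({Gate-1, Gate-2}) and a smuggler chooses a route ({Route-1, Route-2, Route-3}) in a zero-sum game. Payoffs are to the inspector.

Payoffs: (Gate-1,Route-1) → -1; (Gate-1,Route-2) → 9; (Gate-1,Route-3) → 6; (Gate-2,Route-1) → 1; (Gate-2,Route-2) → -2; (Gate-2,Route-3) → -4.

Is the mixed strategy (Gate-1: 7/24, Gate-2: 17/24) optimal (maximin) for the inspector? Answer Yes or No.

No

Against Route-1 this mix gives (7/24)·(-1) + (17/24)·1 = 5/12.
Against Route-2 this mix gives (7/24)·9 + (17/24)·(-2) = 29/24.
Against Route-3 this mix gives (7/24)·6 + (17/24)·(-4) = -13/12.
The smuggler will play Route-3, holding the inspector to -13/12. Shifting weight toward the row that does better against Route-3 would raise this floor (the equalizing mix achieves 1/6 against both Route-3 and Route-1), so the proposed strategy is not optimal.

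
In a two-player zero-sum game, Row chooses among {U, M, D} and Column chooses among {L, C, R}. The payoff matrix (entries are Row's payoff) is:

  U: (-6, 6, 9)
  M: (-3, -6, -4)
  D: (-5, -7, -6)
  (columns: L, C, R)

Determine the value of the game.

-18/5

Row minima: U → -6, M → -6, D → -7; maximin = -6.
Column maxima: L → -3, C → 6, R → 9; minimax = -3.
-6 ≠ -3, so there is no saddle point; optimal play is mixed.
D is strictly dominated by M, so Row never plays it.
R is strictly dominated by C (it gives Row strictly more in every row), so Column never plays it.
On the remaining 2×2 (U, M vs L, C):
Let Row play U with probability p. Expected payoff against L: (-6)p + (-3)(1−p) = −3p − 3; against C: 6p + (-6)(1−p) = 12p − 6.
Setting these equal: −3p − 3 = 12p − 6 ⇒ −15p = -3 ⇒ p = 1/5, and the value is (-3)·(1/5) − 3 = -18/5.
For Column: with q = P(L), equating U's and M's payoffs gives −12q + 6 = 3q − 6 ⇒ q = 4/5.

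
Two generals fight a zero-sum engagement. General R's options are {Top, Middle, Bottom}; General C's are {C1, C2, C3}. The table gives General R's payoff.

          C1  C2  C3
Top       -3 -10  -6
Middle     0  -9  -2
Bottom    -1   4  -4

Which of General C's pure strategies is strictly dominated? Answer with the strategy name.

C3 holds General R's payoff strictly below C1 in every row: -6 < -3, -2 < 0, -4 < -1.
So C1 is strictly dominated for General C.

C1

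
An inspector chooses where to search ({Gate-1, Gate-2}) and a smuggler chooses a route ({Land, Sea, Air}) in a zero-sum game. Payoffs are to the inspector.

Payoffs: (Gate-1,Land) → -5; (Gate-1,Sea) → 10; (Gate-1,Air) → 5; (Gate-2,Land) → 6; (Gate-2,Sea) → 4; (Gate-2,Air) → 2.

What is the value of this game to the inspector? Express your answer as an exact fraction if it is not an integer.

Row minima: Gate-1 → -5, Gate-2 → 2; maximin = 2.
Column maxima: Land → 6, Sea → 10, Air → 5; minimax = 5.
2 ≠ 5, so there is no saddle point; optimal play is mixed.
Sea is strictly dominated by Air (it gives the inspector strictly more in every row), so the smuggler never plays it.
On the remaining 2×2 (Gate-1, Gate-2 vs Land, Air):
Let the inspector play Gate-1 with probability p. Expected payoff against Land: (-5)p + 6(1−p) = −11p + 6; against Air: 5p + 2(1−p) = 3p + 2.
Setting these equal: −11p + 6 = 3p + 2 ⇒ −14p = -4 ⇒ p = 2/7, and the value is (-11)·(2/7) + 6 = 20/7.
For the smuggler: with q = P(Land), equating Gate-1's and Gate-2's payoffs gives −10q + 5 = 4q + 2 ⇒ q = 3/14.

20/7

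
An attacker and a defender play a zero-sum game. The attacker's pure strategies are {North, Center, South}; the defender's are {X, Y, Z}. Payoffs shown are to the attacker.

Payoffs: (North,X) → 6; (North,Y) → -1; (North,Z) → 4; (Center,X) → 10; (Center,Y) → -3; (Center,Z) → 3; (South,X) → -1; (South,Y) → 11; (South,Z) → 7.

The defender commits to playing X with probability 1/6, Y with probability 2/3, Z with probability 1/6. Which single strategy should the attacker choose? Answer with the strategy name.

Expected payoff of North: (1/6)·6 + (2/3)·(-1) + (1/6)·4 = 1.
Expected payoff of Center: (1/6)·10 + (2/3)·(-3) + (1/6)·3 = 1/6.
Expected payoff of South: (1/6)·(-1) + (2/3)·11 + (1/6)·7 = 25/3.
The largest is 25/3, so the attacker's best response is South.

South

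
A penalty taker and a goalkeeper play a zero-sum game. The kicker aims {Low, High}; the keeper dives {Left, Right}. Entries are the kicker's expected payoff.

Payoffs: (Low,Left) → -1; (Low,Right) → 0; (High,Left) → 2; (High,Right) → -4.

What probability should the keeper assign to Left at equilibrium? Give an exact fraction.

Row minima: Low → -1, High → -4; maximin = -1.
Column maxima: Left → 2, Right → 0; minimax = 0.
-1 ≠ 0, so there is no saddle point; optimal play is mixed.
Let the kicker play Low with probability p. Expected payoff against Left: (-1)p + 2(1−p) = −3p + 2; against Right: 0p + (-4)(1−p) = 4p − 4.
Setting these equal: −3p + 2 = 4p − 4 ⇒ −7p = -6 ⇒ p = 6/7, and the value is (-3)·(6/7) + 2 = -4/7.
For the keeper: with q = P(Left), equating Low's and High's payoffs gives −q = 6q − 4 ⇒ q = 4/7.

4/7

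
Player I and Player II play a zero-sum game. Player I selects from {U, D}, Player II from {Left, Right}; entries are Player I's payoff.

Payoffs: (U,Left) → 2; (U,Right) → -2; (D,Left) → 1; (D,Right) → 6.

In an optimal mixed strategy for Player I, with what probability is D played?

4/9

Row minima: U → -2, D → 1; maximin = 1.
Column maxima: Left → 2, Right → 6; minimax = 2.
1 ≠ 2, so there is no saddle point; optimal play is mixed.
Let Player I play U with probability p. Expected payoff against Left: 2p + 1(1−p) = p + 1; against Right: (-2)p + 6(1−p) = −8p + 6.
Setting these equal: p + 1 = −8p + 6 ⇒ 9p = 5 ⇒ p = 5/9, and the value is (1)·(5/9) + 1 = 14/9.
For Player II: with q = P(Left), equating U's and D's payoffs gives 4q − 2 = −5q + 6 ⇒ q = 8/9.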